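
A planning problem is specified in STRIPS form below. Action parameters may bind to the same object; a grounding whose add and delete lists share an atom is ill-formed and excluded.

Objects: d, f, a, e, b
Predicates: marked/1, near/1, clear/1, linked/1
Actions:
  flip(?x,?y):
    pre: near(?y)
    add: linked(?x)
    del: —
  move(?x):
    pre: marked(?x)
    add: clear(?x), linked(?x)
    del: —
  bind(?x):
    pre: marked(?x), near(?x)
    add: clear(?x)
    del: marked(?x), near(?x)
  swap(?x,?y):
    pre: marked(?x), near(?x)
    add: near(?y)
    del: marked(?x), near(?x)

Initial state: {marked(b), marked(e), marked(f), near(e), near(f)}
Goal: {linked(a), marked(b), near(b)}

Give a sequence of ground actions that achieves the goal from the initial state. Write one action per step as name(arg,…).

1. flip(a,f)  →  {linked(a), marked(b), marked(e), marked(f), near(e), near(f)}
2. swap(f,b)  →  {linked(a), marked(b), marked(e), near(b), near(e)}

flip(a,f); swap(f,b)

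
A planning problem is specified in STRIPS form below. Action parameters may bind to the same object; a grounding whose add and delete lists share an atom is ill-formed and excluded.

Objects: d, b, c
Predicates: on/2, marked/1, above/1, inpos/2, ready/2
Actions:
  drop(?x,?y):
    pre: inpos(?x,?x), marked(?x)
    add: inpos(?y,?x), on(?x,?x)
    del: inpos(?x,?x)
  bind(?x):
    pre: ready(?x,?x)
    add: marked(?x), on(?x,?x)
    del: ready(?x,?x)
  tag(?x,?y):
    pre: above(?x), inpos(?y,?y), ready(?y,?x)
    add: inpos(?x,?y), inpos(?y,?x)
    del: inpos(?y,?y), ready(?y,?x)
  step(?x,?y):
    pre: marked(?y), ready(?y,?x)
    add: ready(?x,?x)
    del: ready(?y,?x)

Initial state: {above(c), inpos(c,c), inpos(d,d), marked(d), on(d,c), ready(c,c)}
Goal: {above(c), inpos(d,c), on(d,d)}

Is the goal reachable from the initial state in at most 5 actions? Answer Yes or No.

Yes

1. drop(d,b)  →  {above(c), inpos(b,d), inpos(c,c), marked(d), on(d,c), on(d,d), ready(c,c)}
2. bind(c)  →  {above(c), inpos(b,d), inpos(c,c), marked(c), marked(d), on(c,c), on(d,c), on(d,d)}
3. drop(c,d)  →  {above(c), inpos(b,d), inpos(d,c), marked(c), marked(d), on(c,c), on(d,c), on(d,d)}
optimal plan length = 3; 3 ≤ 5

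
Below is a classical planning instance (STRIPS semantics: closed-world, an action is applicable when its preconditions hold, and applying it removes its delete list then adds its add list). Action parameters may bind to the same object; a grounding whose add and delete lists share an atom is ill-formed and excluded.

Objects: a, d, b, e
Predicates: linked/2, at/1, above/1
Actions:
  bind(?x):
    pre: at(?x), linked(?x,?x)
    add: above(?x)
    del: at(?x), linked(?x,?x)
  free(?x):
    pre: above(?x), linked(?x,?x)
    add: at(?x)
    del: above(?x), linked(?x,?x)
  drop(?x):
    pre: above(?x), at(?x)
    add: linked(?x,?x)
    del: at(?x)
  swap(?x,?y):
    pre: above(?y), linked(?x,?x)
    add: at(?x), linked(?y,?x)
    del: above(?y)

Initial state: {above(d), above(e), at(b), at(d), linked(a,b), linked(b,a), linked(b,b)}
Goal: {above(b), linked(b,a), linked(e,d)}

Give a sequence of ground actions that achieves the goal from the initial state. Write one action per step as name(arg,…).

bind(b); drop(d); swap(d,e)

1. bind(b)  →  {above(b), above(d), above(e), at(d), linked(a,b), linked(b,a)}
2. drop(d)  →  {above(b), above(d), above(e), linked(a,b), linked(b,a), linked(d,d)}
3. swap(d,e)  →  {above(b), above(d), at(d), linked(a,b), linked(b,a), linked(d,d), linked(e,d)}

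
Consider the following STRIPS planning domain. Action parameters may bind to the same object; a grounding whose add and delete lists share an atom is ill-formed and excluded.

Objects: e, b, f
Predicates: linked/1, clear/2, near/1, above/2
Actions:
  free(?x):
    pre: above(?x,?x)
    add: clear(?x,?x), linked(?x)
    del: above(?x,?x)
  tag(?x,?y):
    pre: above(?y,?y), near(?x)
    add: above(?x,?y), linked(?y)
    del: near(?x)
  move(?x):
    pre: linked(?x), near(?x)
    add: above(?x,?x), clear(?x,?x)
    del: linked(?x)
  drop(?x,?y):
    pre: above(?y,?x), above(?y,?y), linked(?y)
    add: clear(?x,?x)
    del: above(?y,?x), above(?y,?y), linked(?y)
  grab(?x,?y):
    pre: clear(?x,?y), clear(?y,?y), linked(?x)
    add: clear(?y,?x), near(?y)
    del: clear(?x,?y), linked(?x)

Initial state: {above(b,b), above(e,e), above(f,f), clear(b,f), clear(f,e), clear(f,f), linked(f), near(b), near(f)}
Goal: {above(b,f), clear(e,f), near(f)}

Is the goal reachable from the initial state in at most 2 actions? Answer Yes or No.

No

1. free(e)  →  {above(b,b), above(f,f), clear(b,f), clear(e,e), clear(f,e), clear(f,f), linked(e), linked(f), near(b), near(f)}
2. tag(b,f)  →  {above(b,b), above(b,f), above(f,f), clear(b,f), clear(e,e), clear(f,e), clear(f,f), linked(e), linked(f), near(f)}
3. grab(f,e)  →  {above(b,b), above(b,f), above(f,f), clear(b,f), clear(e,e), clear(e,f), clear(f,f), linked(e), near(e), near(f)}
optimal plan length = 3; 3 > 2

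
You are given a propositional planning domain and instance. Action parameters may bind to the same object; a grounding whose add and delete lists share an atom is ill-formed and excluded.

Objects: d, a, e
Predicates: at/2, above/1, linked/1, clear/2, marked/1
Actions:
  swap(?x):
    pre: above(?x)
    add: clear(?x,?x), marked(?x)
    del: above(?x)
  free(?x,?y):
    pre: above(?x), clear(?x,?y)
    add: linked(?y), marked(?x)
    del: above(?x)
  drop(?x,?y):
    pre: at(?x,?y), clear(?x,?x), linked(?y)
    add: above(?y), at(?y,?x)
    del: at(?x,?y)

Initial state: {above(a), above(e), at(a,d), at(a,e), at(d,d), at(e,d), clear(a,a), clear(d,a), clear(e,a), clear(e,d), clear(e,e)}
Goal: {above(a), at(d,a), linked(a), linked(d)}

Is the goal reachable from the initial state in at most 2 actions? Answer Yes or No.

No

1. free(e,d)  →  {above(a), at(a,d), at(a,e), at(d,d), at(e,d), clear(a,a), clear(d,a), clear(e,a), clear(e,d), clear(e,e), linked(d), marked(e)}
2. drop(a,d)  →  {above(a), above(d), at(a,e), at(d,a), at(d,d), at(e,d), clear(a,a), clear(d,a), clear(e,a), clear(e,d), clear(e,e), linked(d), marked(e)}
3. free(d,a)  →  {above(a), at(a,e), at(d,a), at(d,d), at(e,d), clear(a,a), clear(d,a), clear(e,a), clear(e,d), clear(e,e), linked(a), linked(d), marked(d), marked(e)}
optimal plan length = 3; 3 > 2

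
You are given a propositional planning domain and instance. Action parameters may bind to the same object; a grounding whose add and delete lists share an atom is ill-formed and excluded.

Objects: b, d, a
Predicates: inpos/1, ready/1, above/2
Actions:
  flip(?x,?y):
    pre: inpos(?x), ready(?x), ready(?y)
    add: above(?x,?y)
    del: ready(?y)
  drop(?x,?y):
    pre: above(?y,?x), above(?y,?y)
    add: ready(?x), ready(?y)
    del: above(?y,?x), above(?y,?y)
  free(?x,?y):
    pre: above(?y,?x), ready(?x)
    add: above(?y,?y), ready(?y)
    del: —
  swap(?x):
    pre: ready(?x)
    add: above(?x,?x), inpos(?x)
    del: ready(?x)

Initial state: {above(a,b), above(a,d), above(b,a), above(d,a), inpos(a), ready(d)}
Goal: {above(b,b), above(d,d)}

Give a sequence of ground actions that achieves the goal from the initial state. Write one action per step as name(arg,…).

1. free(d,a)  →  {above(a,a), above(a,b), above(a,d), above(b,a), above(d,a), inpos(a), ready(a), ready(d)}
2. free(a,b)  →  {above(a,a), above(a,b), above(a,d), above(b,a), above(b,b), above(d,a), inpos(a), ready(a), ready(b), ready(d)}
3. free(a,d)  →  {above(a,a), above(a,b), above(a,d), above(b,a), above(b,b), above(d,a), above(d,d), inpos(a), ready(a), ready(b), ready(d)}

free(d,a); free(a,b); free(a,d)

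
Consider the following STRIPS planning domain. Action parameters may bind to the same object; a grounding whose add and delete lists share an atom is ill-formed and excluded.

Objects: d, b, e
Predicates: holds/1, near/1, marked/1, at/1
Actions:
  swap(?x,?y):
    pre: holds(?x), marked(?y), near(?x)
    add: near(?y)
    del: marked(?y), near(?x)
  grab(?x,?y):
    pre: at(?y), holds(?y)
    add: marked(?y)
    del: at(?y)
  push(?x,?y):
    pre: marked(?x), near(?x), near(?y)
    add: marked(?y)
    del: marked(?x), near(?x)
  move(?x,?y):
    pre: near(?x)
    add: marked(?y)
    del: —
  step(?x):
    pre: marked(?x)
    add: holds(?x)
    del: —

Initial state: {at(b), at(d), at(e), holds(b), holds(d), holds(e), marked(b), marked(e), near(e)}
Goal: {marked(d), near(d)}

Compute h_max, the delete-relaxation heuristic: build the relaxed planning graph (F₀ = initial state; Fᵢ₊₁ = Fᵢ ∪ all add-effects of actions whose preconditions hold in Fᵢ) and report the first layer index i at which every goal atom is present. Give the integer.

2

F0 = init (9 atoms)
F1 = F0 ∪ {marked(d), near(b)}  (11 atoms)
F2 = F1 ∪ {near(d)}  (12 atoms)
goal ⊆ F2  ⇒  h_max = 2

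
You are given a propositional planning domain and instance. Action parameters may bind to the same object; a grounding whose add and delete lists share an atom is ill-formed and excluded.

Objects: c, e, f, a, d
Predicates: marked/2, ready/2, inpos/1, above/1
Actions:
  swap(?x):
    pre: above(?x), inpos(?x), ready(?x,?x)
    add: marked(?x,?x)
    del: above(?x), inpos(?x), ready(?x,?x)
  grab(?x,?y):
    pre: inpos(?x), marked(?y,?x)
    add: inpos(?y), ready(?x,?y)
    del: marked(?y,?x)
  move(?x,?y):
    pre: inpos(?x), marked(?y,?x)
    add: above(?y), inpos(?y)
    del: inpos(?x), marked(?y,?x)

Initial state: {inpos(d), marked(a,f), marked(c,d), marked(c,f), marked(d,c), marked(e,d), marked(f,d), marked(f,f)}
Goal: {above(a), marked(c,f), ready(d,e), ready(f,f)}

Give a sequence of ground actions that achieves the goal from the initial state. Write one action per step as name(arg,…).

grab(d,e); grab(d,f); grab(f,f); move(f,a)

1. grab(d,e)  →  {inpos(d), inpos(e), marked(a,f), marked(c,d), marked(c,f), marked(d,c), marked(f,d), marked(f,f), ready(d,e)}
2. grab(d,f)  →  {inpos(d), inpos(e), inpos(f), marked(a,f), marked(c,d), marked(c,f), marked(d,c), marked(f,f), ready(d,e), ready(d,f)}
3. grab(f,f)  →  {inpos(d), inpos(e), inpos(f), marked(a,f), marked(c,d), marked(c,f), marked(d,c), ready(d,e), ready(d,f), ready(f,f)}
4. move(f,a)  →  {above(a), inpos(a), inpos(d), inpos(e), marked(c,d), marked(c,f), marked(d,c), ready(d,e), ready(d,f), ready(f,f)}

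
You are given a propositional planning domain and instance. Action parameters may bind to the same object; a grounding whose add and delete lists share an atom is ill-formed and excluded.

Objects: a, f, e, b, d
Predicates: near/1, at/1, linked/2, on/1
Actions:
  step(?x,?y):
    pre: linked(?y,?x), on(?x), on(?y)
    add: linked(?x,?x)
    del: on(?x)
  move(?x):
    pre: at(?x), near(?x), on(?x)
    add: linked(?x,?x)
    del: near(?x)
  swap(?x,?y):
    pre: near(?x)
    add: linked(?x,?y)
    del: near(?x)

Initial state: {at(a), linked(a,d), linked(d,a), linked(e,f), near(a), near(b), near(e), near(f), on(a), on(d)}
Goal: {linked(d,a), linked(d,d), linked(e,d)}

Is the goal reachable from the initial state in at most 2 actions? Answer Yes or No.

1. step(d,a)  →  {at(a), linked(a,d), linked(d,a), linked(d,d), linked(e,f), near(a), near(b), near(e), near(f), on(a)}
2. swap(e,d)  →  {at(a), linked(a,d), linked(d,a), linked(d,d), linked(e,d), linked(e,f), near(a), near(b), near(f), on(a)}
optimal plan length = 2; 2 ≤ 2

Yes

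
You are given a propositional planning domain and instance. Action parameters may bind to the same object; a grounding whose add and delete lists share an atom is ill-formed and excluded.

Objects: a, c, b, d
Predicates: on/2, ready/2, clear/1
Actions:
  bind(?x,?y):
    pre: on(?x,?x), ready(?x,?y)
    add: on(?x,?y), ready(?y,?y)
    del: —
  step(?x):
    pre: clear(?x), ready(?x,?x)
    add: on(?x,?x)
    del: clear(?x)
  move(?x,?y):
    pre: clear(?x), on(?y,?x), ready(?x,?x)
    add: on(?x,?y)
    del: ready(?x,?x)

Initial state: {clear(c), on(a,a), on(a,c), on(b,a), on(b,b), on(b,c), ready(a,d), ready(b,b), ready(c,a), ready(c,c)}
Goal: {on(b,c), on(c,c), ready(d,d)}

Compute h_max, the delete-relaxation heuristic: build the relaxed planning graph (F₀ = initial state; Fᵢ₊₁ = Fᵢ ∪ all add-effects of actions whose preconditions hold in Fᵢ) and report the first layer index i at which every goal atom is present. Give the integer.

1

F0 = init (10 atoms)
F1 = F0 ∪ {on(a,d), on(c,a), on(c,b), on(c,c), ready(d,d)}  (15 atoms)
goal ⊆ F1  ⇒  h_max = 1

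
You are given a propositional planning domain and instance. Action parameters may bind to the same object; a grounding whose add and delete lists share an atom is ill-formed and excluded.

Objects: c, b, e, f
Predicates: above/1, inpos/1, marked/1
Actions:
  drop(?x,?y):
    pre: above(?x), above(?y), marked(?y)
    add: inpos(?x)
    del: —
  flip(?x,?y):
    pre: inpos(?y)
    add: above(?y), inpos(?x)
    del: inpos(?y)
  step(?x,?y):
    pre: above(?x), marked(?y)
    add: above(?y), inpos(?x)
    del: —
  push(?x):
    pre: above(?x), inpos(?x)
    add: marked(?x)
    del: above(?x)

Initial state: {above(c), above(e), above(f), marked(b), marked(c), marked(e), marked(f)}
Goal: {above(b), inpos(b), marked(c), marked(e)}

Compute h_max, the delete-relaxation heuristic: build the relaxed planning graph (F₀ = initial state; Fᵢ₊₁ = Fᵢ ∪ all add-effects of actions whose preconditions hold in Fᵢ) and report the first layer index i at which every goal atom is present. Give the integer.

2

F0 = init (7 atoms)
F1 = F0 ∪ {above(b), inpos(c), inpos(e), inpos(f)}  (11 atoms)
F2 = F1 ∪ {inpos(b)}  (12 atoms)
goal ⊆ F2  ⇒  h_max = 2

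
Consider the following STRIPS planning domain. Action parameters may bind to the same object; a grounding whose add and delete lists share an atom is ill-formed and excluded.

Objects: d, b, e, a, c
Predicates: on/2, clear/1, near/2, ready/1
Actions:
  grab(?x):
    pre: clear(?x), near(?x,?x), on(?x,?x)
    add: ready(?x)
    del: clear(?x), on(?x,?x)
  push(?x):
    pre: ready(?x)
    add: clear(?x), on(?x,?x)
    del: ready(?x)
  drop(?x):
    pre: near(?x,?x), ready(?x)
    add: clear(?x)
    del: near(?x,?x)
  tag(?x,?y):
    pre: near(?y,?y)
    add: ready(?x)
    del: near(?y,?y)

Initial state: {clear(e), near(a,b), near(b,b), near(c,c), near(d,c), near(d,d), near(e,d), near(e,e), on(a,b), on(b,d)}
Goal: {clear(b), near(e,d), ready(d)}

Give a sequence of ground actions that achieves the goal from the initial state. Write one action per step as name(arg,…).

tag(d,d); tag(b,b); push(b)

1. tag(d,d)  →  {clear(e), near(a,b), near(b,b), near(c,c), near(d,c), near(e,d), near(e,e), on(a,b), on(b,d), ready(d)}
2. tag(b,b)  →  {clear(e), near(a,b), near(c,c), near(d,c), near(e,d), near(e,e), on(a,b), on(b,d), ready(b), ready(d)}
3. push(b)  →  {clear(b), clear(e), near(a,b), near(c,c), near(d,c), near(e,d), near(e,e), on(a,b), on(b,b), on(b,d), ready(d)}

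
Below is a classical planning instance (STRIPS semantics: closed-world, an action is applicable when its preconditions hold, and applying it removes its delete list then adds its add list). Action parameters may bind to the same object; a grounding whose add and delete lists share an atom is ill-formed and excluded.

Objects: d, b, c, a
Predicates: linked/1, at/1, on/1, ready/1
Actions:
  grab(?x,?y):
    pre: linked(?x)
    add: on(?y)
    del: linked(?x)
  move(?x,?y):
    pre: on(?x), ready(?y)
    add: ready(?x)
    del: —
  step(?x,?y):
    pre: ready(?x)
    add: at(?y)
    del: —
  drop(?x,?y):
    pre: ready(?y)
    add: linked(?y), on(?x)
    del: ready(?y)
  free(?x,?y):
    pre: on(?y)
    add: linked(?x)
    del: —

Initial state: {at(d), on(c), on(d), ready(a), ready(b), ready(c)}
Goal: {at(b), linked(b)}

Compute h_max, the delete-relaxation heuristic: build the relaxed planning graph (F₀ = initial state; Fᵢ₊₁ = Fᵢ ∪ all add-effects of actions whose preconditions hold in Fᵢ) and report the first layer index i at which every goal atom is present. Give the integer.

F0 = init (6 atoms)
F1 = F0 ∪ {at(a), at(b), at(c), linked(a), linked(b), linked(c), linked(d), on(a), on(b), ready(d)}  (16 atoms)
goal ⊆ F1  ⇒  h_max = 1

1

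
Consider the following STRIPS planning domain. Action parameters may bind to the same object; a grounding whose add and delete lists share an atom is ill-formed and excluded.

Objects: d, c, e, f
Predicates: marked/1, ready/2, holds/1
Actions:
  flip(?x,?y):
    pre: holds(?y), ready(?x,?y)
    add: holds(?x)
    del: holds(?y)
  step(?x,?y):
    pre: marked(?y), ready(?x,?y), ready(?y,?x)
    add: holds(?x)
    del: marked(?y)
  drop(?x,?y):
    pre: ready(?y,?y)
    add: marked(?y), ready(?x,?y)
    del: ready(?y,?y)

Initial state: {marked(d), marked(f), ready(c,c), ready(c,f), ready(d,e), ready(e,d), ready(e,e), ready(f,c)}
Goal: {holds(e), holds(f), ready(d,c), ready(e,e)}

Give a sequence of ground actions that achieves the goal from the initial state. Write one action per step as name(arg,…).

1. step(e,d)  →  {holds(e), marked(f), ready(c,c), ready(c,f), ready(d,e), ready(e,d), ready(e,e), ready(f,c)}
2. drop(d,c)  →  {holds(e), marked(c), marked(f), ready(c,f), ready(d,c), ready(d,e), ready(e,d), ready(e,e), ready(f,c)}
3. step(f,c)  →  {holds(e), holds(f), marked(f), ready(c,f), ready(d,c), ready(d,e), ready(e,d), ready(e,e), ready(f,c)}

step(e,d); drop(d,c); step(f,c)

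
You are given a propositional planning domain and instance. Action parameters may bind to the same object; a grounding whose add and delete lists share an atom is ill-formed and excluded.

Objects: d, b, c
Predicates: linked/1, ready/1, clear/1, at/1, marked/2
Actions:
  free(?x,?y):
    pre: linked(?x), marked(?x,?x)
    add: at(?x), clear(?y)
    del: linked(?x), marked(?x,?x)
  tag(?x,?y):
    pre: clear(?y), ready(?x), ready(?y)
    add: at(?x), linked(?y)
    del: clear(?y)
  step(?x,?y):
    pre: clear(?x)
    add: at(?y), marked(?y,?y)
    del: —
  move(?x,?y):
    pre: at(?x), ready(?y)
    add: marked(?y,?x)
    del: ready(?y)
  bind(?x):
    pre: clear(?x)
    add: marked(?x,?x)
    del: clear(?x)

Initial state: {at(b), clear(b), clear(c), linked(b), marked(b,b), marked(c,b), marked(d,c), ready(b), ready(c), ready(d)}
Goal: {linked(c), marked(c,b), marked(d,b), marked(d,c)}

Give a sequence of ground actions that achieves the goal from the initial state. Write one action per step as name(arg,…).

1. tag(d,c)  →  {at(b), at(d), clear(b), linked(b), linked(c), marked(b,b), marked(c,b), marked(d,c), ready(b), ready(c), ready(d)}
2. move(b,d)  →  {at(b), at(d), clear(b), linked(b), linked(c), marked(b,b), marked(c,b), marked(d,b), marked(d,c), ready(b), ready(c)}

tag(d,c); move(b,d)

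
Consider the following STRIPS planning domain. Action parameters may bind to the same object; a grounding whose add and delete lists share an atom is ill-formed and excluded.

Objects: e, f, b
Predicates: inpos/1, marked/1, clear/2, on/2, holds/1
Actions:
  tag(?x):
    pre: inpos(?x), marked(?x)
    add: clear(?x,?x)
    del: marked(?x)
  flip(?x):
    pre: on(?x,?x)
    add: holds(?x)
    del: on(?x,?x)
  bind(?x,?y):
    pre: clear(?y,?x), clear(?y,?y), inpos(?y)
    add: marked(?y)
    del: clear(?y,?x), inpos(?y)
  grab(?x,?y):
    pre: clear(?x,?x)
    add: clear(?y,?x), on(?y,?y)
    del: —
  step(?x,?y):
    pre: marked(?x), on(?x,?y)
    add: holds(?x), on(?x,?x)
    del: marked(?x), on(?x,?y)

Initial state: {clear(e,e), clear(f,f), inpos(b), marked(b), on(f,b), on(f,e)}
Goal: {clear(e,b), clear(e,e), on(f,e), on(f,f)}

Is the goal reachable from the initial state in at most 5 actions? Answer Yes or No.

1. tag(b)  →  {clear(b,b), clear(e,e), clear(f,f), inpos(b), on(f,b), on(f,e)}
2. grab(e,f)  →  {clear(b,b), clear(e,e), clear(f,e), clear(f,f), inpos(b), on(f,b), on(f,e), on(f,f)}
3. grab(b,e)  →  {clear(b,b), clear(e,b), clear(e,e), clear(f,e), clear(f,f), inpos(b), on(e,e), on(f,b), on(f,e), on(f,f)}
optimal plan length = 3; 3 ≤ 5

Yes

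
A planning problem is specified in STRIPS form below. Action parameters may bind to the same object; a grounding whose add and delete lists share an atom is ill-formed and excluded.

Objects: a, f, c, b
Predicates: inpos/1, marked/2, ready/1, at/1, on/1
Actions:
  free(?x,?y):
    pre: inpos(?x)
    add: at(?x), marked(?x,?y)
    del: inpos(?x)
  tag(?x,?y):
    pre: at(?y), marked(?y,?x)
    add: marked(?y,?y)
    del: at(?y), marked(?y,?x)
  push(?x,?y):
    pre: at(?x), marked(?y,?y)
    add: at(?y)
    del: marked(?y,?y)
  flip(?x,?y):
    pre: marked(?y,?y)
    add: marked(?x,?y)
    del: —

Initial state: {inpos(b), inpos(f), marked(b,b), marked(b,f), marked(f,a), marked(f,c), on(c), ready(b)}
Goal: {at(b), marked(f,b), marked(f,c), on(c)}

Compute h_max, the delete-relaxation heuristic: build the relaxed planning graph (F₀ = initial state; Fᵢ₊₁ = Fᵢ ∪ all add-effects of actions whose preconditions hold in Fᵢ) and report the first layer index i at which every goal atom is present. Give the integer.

1

F0 = init (8 atoms)
F1 = F0 ∪ {at(b), at(f), marked(a,b), marked(b,a), marked(b,c), marked(c,b), marked(f,b), marked(f,f)}  (16 atoms)
goal ⊆ F1  ⇒  h_max = 1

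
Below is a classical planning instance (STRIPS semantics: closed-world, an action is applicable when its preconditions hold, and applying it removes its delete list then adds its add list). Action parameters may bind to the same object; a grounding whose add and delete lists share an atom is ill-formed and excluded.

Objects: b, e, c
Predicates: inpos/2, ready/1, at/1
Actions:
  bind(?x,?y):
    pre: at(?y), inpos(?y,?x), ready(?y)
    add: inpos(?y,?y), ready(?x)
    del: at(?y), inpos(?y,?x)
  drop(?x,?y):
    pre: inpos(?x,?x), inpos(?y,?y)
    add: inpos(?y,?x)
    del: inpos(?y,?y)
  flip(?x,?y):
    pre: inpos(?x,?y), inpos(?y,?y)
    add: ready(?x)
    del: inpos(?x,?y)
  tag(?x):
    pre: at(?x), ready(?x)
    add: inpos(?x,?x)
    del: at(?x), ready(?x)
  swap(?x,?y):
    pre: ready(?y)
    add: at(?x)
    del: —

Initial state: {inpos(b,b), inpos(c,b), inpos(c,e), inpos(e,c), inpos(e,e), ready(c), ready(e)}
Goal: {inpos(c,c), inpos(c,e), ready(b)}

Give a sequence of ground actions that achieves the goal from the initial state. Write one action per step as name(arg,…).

1. swap(c,e)  →  {at(c), inpos(b,b), inpos(c,b), inpos(c,e), inpos(e,c), inpos(e,e), ready(c), ready(e)}
2. bind(b,c)  →  {inpos(b,b), inpos(c,c), inpos(c,e), inpos(e,c), inpos(e,e), ready(b), ready(c), ready(e)}

swap(c,e); bind(b,c)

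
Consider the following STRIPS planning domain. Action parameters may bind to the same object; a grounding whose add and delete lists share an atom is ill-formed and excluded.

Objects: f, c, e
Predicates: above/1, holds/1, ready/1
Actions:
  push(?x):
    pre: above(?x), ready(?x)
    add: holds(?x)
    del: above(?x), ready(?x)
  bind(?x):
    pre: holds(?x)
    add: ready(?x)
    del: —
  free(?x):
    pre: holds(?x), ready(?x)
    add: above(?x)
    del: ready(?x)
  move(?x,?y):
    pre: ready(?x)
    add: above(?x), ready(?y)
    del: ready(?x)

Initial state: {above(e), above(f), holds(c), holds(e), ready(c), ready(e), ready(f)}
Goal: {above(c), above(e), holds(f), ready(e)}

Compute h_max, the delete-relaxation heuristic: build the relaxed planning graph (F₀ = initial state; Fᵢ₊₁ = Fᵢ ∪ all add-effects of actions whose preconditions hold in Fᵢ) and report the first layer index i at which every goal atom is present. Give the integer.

1

F0 = init (7 atoms)
F1 = F0 ∪ {above(c), holds(f)}  (9 atoms)
goal ⊆ F1  ⇒  h_max = 1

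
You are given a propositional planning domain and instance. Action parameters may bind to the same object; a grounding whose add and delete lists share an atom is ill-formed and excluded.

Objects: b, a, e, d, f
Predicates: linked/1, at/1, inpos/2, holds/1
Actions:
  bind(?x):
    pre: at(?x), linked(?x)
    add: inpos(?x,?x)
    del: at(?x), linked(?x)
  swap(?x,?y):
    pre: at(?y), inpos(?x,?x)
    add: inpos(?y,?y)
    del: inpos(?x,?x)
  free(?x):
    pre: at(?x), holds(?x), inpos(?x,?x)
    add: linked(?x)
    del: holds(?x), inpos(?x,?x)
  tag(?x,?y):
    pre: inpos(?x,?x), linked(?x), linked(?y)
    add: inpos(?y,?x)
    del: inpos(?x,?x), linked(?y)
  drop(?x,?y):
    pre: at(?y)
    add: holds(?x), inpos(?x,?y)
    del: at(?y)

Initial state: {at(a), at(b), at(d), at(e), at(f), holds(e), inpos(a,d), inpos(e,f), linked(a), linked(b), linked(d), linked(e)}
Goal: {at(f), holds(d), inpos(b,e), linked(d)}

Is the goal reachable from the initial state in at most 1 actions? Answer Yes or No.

1. drop(b,e)  →  {at(a), at(b), at(d), at(f), holds(b), holds(e), inpos(a,d), inpos(b,e), inpos(e,f), linked(a), linked(b), linked(d), linked(e)}
2. drop(d,b)  →  {at(a), at(d), at(f), holds(b), holds(d), holds(e), inpos(a,d), inpos(b,e), inpos(d,b), inpos(e,f), linked(a), linked(b), linked(d), linked(e)}
optimal plan length = 2; 2 > 1

No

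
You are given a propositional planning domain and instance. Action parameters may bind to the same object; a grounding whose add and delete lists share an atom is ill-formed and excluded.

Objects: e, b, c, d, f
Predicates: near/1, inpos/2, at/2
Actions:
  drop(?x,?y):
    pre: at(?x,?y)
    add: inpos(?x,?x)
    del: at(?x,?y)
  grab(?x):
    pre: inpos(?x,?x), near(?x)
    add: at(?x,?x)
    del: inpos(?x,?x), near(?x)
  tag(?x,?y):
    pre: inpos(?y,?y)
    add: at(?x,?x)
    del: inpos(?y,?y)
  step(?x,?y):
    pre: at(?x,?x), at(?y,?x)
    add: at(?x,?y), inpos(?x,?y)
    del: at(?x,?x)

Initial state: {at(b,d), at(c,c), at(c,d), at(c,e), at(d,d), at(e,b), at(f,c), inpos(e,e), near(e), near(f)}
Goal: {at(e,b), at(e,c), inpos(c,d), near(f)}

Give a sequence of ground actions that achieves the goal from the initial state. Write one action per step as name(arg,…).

1. grab(e)  →  {at(b,d), at(c,c), at(c,d), at(c,e), at(d,d), at(e,b), at(e,e), at(f,c), near(f)}
2. step(e,c)  →  {at(b,d), at(c,c), at(c,d), at(c,e), at(d,d), at(e,b), at(e,c), at(f,c), inpos(e,c), near(f)}
3. step(d,c)  →  {at(b,d), at(c,c), at(c,d), at(c,e), at(d,c), at(e,b), at(e,c), at(f,c), inpos(d,c), inpos(e,c), near(f)}
4. step(c,d)  →  {at(b,d), at(c,d), at(c,e), at(d,c), at(e,b), at(e,c), at(f,c), inpos(c,d), inpos(d,c), inpos(e,c), near(f)}

grab(e); step(e,c); step(d,c); step(c,d)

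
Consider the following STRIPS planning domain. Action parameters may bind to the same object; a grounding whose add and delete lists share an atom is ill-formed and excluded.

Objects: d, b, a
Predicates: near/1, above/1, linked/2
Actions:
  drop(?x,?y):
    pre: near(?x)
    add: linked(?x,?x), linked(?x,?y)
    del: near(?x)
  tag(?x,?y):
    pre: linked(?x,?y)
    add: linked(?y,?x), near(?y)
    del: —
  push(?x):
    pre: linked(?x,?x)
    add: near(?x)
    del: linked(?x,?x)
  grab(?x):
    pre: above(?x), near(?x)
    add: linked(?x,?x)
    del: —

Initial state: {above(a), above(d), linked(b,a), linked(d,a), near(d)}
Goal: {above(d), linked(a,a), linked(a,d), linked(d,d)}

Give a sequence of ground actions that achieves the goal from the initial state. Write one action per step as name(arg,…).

drop(d,d); tag(d,a); drop(a,d)

1. drop(d,d)  →  {above(a), above(d), linked(b,a), linked(d,a), linked(d,d)}
2. tag(d,a)  →  {above(a), above(d), linked(a,d), linked(b,a), linked(d,a), linked(d,d), near(a)}
3. drop(a,d)  →  {above(a), above(d), linked(a,a), linked(a,d), linked(b,a), linked(d,a), linked(d,d)}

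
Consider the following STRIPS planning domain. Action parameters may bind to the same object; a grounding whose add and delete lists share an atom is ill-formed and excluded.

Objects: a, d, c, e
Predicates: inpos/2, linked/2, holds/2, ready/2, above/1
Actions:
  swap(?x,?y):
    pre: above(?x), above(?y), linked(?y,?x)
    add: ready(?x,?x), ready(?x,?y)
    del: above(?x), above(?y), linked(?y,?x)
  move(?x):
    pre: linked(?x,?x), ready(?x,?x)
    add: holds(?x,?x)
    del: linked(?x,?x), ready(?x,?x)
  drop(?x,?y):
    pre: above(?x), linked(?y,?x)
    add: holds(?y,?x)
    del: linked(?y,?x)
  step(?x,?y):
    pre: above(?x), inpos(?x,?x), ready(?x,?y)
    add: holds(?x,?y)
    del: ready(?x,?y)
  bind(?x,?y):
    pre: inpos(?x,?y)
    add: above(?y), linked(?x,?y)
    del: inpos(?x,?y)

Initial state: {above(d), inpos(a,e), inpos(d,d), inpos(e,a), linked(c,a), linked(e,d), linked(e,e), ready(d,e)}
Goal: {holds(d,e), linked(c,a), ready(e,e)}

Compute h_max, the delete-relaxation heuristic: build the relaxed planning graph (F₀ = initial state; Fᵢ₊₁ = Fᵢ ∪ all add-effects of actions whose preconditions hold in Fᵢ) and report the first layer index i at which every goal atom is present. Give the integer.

2

F0 = init (8 atoms)
F1 = F0 ∪ {above(a), above(e), holds(d,e), holds(e,d), linked(a,e), linked(d,d), linked(e,a)}  (15 atoms)
F2 = F1 ∪ {holds(a,e), holds(c,a), holds(d,d), holds(e,a), holds(e,e), ready(a,a), ready(a,e), ready(d,d), ready(e,a), ready(e,e)}  (25 atoms)
goal ⊆ F2  ⇒  h_max = 2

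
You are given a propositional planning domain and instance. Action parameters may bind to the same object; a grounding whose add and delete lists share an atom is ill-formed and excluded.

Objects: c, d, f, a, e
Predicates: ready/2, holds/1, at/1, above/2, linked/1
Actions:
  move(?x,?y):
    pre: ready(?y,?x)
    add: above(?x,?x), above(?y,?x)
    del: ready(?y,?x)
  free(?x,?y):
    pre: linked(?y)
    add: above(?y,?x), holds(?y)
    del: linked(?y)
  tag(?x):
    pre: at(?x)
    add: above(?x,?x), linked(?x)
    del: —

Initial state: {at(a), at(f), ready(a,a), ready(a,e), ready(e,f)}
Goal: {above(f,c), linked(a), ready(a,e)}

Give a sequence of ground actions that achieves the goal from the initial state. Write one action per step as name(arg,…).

tag(f); free(c,f); tag(a)

1. tag(f)  →  {above(f,f), at(a), at(f), linked(f), ready(a,a), ready(a,e), ready(e,f)}
2. free(c,f)  →  {above(f,c), above(f,f), at(a), at(f), holds(f), ready(a,a), ready(a,e), ready(e,f)}
3. tag(a)  →  {above(a,a), above(f,c), above(f,f), at(a), at(f), holds(f), linked(a), ready(a,a), ready(a,e), ready(e,f)}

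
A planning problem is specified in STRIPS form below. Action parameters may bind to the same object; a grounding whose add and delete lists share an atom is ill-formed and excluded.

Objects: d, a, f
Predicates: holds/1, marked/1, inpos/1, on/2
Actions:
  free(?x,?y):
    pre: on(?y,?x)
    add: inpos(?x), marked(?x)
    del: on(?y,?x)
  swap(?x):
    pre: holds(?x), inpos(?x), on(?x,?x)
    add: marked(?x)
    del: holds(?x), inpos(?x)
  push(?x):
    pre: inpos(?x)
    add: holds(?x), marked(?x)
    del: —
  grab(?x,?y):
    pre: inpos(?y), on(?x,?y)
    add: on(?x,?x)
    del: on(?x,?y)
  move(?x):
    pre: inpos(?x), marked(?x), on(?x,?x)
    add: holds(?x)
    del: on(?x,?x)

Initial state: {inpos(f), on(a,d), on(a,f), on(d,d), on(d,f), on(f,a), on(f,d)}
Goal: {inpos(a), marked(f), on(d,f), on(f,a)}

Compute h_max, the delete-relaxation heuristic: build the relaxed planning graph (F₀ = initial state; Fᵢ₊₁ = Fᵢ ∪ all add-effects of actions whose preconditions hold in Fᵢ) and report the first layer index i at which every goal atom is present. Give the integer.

1

F0 = init (7 atoms)
F1 = F0 ∪ {holds(f), inpos(a), inpos(d), marked(a), marked(d), marked(f), on(a,a)}  (14 atoms)
goal ⊆ F1  ⇒  h_max = 1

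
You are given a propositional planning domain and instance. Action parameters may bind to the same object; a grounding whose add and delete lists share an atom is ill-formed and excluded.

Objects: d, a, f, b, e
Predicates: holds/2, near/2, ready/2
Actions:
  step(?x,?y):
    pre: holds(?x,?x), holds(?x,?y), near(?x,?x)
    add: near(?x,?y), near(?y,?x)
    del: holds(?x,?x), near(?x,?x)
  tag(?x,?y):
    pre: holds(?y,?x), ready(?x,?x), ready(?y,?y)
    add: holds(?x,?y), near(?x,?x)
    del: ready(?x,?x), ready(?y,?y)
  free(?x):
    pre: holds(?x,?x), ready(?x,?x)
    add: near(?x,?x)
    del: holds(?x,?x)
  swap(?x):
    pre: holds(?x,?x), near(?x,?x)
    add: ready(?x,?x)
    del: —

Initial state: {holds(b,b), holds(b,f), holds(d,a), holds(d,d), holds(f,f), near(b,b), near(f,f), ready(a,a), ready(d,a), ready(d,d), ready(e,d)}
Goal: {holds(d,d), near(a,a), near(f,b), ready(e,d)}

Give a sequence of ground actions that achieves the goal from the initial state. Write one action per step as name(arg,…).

step(b,f); tag(a,d)

1. step(b,f)  →  {holds(b,f), holds(d,a), holds(d,d), holds(f,f), near(b,f), near(f,b), near(f,f), ready(a,a), ready(d,a), ready(d,d), ready(e,d)}
2. tag(a,d)  →  {holds(a,d), holds(b,f), holds(d,a), holds(d,d), holds(f,f), near(a,a), near(b,f), near(f,b), near(f,f), ready(d,a), ready(e,d)}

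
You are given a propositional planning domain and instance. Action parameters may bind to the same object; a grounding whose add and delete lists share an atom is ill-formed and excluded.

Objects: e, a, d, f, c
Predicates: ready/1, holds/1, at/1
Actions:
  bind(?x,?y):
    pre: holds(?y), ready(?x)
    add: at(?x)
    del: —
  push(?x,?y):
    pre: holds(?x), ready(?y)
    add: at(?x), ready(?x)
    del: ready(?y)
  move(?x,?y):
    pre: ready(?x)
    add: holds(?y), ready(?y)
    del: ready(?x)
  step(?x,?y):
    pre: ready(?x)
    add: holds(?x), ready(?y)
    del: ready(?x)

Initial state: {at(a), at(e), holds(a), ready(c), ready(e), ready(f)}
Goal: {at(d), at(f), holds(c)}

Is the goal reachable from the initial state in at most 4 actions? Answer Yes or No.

Yes

1. bind(f,a)  →  {at(a), at(e), at(f), holds(a), ready(c), ready(e), ready(f)}
2. step(c,d)  →  {at(a), at(e), at(f), holds(a), holds(c), ready(d), ready(e), ready(f)}
3. bind(d,a)  →  {at(a), at(d), at(e), at(f), holds(a), holds(c), ready(d), ready(e), ready(f)}
optimal plan length = 3; 3 ≤ 4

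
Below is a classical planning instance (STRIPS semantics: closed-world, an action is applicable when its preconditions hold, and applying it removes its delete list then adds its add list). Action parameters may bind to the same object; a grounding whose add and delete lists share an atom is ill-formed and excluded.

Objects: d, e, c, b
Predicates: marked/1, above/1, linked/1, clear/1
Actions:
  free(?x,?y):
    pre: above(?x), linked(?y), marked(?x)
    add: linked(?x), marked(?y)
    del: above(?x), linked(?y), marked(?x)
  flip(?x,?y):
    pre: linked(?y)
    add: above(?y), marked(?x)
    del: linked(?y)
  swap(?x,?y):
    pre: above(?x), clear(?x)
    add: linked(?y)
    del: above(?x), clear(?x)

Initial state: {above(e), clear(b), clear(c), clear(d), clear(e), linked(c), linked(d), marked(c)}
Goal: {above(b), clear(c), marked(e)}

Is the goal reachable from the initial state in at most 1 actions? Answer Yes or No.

1. swap(e,b)  →  {clear(b), clear(c), clear(d), linked(b), linked(c), linked(d), marked(c)}
2. flip(e,b)  →  {above(b), clear(b), clear(c), clear(d), linked(c), linked(d), marked(c), marked(e)}
optimal plan length = 2; 2 > 1

No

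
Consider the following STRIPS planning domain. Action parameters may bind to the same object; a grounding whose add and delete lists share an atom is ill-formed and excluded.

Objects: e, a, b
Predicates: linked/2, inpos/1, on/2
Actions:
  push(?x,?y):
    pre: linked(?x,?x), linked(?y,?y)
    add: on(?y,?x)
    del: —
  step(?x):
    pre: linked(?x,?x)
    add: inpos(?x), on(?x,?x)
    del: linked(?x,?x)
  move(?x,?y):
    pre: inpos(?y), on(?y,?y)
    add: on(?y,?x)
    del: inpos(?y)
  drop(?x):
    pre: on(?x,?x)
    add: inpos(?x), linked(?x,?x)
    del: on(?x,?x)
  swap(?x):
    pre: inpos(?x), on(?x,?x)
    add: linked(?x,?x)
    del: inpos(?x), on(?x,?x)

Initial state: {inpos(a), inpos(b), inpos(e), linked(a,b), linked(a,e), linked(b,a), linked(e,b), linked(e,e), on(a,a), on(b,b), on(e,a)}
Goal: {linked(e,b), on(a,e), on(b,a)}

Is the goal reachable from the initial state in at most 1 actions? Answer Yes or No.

No

1. move(e,a)  →  {inpos(b), inpos(e), linked(a,b), linked(a,e), linked(b,a), linked(e,b), linked(e,e), on(a,a), on(a,e), on(b,b), on(e,a)}
2. move(a,b)  →  {inpos(e), linked(a,b), linked(a,e), linked(b,a), linked(e,b), linked(e,e), on(a,a), on(a,e), on(b,a), on(b,b), on(e,a)}
optimal plan length = 2; 2 > 1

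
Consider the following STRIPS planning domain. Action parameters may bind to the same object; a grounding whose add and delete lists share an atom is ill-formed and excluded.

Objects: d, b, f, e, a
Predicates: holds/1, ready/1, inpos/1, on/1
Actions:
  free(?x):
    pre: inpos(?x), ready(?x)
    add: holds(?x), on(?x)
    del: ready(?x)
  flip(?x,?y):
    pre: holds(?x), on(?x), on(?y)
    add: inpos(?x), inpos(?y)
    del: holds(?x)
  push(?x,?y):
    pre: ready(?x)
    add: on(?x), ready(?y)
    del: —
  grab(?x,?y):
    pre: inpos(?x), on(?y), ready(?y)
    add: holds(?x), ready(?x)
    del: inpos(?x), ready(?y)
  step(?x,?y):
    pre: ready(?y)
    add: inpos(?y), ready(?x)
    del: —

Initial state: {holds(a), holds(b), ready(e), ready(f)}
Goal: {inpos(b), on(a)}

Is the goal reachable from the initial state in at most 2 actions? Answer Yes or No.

1. push(f,b)  →  {holds(a), holds(b), on(f), ready(b), ready(e), ready(f)}
2. step(a,b)  →  {holds(a), holds(b), inpos(b), on(f), ready(a), ready(b), ready(e), ready(f)}
3. push(a,d)  →  {holds(a), holds(b), inpos(b), on(a), on(f), ready(a), ready(b), ready(d), ready(e), ready(f)}
optimal plan length = 3; 3 > 2

No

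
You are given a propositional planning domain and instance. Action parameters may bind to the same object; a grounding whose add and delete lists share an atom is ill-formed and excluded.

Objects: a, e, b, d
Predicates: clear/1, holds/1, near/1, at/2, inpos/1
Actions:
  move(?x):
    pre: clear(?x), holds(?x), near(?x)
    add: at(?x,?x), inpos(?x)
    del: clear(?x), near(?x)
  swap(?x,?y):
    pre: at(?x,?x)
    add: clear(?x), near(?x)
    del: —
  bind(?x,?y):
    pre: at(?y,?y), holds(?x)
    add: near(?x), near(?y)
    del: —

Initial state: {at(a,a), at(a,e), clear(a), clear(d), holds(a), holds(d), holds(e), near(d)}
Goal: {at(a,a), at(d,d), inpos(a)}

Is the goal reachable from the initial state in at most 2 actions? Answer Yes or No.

No

1. move(d)  →  {at(a,a), at(a,e), at(d,d), clear(a), holds(a), holds(d), holds(e), inpos(d)}
2. swap(a,a)  →  {at(a,a), at(a,e), at(d,d), clear(a), holds(a), holds(d), holds(e), inpos(d), near(a)}
3. move(a)  →  {at(a,a), at(a,e), at(d,d), holds(a), holds(d), holds(e), inpos(a), inpos(d)}
optimal plan length = 3; 3 > 2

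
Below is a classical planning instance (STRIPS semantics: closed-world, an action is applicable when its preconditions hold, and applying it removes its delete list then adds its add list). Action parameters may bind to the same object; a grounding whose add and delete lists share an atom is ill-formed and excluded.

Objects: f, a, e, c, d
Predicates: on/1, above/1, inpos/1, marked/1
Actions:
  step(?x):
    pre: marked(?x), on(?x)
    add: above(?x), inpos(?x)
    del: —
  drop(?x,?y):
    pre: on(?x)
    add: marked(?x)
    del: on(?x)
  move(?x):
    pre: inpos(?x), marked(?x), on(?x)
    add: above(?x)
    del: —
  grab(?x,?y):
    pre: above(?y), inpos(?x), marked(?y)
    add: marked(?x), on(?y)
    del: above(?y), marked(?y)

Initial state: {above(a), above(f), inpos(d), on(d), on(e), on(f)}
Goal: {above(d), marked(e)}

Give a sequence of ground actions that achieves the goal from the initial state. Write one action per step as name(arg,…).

drop(f,f); drop(e,f); grab(d,f); step(d)

1. drop(f,f)  →  {above(a), above(f), inpos(d), marked(f), on(d), on(e)}
2. drop(e,f)  →  {above(a), above(f), inpos(d), marked(e), marked(f), on(d)}
3. grab(d,f)  →  {above(a), inpos(d), marked(d), marked(e), on(d), on(f)}
4. step(d)  →  {above(a), above(d), inpos(d), marked(d), marked(e), on(d), on(f)}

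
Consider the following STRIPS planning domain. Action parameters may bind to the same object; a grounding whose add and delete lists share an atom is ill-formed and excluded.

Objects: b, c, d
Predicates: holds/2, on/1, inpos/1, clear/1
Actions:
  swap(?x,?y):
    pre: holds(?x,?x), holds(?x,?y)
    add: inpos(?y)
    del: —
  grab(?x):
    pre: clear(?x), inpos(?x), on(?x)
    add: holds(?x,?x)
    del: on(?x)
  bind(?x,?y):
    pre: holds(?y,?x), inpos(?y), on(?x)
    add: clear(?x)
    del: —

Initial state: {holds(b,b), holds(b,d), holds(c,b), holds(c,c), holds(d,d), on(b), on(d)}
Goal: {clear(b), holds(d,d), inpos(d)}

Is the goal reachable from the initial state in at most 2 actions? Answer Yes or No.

No

1. swap(b,b)  →  {holds(b,b), holds(b,d), holds(c,b), holds(c,c), holds(d,d), inpos(b), on(b), on(d)}
2. swap(b,d)  →  {holds(b,b), holds(b,d), holds(c,b), holds(c,c), holds(d,d), inpos(b), inpos(d), on(b), on(d)}
3. bind(b,b)  →  {clear(b), holds(b,b), holds(b,d), holds(c,b), holds(c,c), holds(d,d), inpos(b), inpos(d), on(b), on(d)}
optimal plan length = 3; 3 > 2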